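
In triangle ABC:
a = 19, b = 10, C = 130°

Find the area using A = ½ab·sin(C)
A = ½·a·b·sin(C) = ½·19·10·sin(130°)
sin(130°) ≈ 0.766044
A ≈ ½·190·0.766044 = 95·0.766044 ≈ 72.7742

Area = 72.77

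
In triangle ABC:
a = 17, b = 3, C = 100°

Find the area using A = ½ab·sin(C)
A = ½·a·b·sin(C) = ½·17·3·sin(100°)
sin(100°) ≈ 0.984808
A ≈ ½·51·0.984808 = 25.5·0.984808 ≈ 25.1126

Area = 25.11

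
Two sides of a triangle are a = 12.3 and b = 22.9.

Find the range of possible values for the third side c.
Triangle inequality: |a − b| < c < a + b
|a − b| = |12.3 − 22.9| = 10.6
a + b = 12.3 + 22.9 = 35.2

10.6 < c < 35.2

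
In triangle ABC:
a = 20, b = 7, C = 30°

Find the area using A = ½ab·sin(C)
A = ½·a·b·sin(C) = ½·20·7·sin(30°)
sin(30°) ≈ 0.5
A ≈ ½·140·0.5 = 70·0.5 ≈ 35

Area = 35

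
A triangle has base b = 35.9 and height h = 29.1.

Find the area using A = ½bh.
A = ½·b·h = ½·35.9·29.1 = ½·1044.69 = 522.345

Area = 522.345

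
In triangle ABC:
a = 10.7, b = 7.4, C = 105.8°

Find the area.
Two sides and the included angle (SAS): A = ½·a·b·sin(C) = ½·10.7·7.4·sin(105.8°)
sin(105.8°) ≈ 0.962218
A ≈ ½·79.18·0.962218 = 39.59·0.962218 ≈ 38.0942

Area = 38.09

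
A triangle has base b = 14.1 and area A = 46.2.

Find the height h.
A = ½·b·h  ⇒  h = 2A/b = 2·46.2/14.1 = 92.4/14.1 ≈ 6.55319

h = 6.553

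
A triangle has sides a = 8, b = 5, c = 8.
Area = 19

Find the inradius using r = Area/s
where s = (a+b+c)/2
s = (8 + 5 + 8)/2 = 21/2 = 10.5
r = Area/s = 19/10.5 ≈ 1.80952

r = 1.81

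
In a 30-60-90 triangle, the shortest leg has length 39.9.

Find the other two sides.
In a 30-60-90 triangle the sides are in ratio 1 : √3 : 2 (short leg : long leg : hypotenuse).
Long leg = 39.9·√3 ≈ 39.9·1.73205 ≈ 69.1088
Hypotenuse = 2·39.9 = 79.8

Long leg = 39.9√3 = 69.11, Hypotenuse = 79.8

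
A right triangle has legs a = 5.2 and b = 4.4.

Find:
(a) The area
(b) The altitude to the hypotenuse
(a) The legs are perpendicular, so Area = ½·a·b = ½·5.2·4.4 = ½·22.88 = 11.44
(b) Hypotenuse c = √(a² + b²) = √(27.04 + 19.36) = √46.4 ≈ 6.81175
    Area = ½·c·h_c  ⇒  h_c = 2·Area/c = 22.88/6.81175 ≈ 3.3589

Area = 11.44, h_c = 3.359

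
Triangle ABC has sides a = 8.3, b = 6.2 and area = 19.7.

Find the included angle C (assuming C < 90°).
Area = ½·a·b·sin(C)  ⇒  sin(C) = 2·Area/(a·b) = 2·19.7/(8.3·6.2) = 39.4/51.46 ≈ 0.765643
C = arcsin(0.765643) ≈ 49.9642° (taking the acute solution since C < 90°)

C = 49.96°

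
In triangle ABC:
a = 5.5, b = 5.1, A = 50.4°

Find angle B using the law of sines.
a/sin(A) = b/sin(B)  ⇒  sin(B) = b·sin(A)/a = 5.1·sin(50.4°)/5.5
sin(50.4°) ≈ 0.770513
sin(B) ≈ 5.1·0.770513/5.5 ≈ 3.92962/5.5 ≈ 0.714476
B = arcsin(0.714476) ≈ 45.6003°
(Since b ≤ a we need B ≤ A, so the obtuse alternative 180° − 45.6003° ≈ 134.4° is rejected.)

B = 45.6°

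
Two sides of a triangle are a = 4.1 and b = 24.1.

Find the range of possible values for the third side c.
Triangle inequality: |a − b| < c < a + b
|a − b| = |4.1 − 24.1| = 20
a + b = 4.1 + 24.1 = 28.2

20 < c < 28.2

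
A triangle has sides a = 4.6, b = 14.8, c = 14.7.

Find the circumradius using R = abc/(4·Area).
First find the area with Heron's formula.
s = (4.6 + 14.8 + 14.7)/2 = 17.05
Area = √(s(s−a)(s−b)(s−c)) = √(17.05·12.45·2.25·2.35) ≈ √1122.39 ≈ 33.5021
abc = 4.6·14.8·14.7 = 1000.776
R = abc/(4·Area) ≈ 1000.776/(4·33.5021) = 1000.776/134.008 ≈ 7.46801

R = 7.468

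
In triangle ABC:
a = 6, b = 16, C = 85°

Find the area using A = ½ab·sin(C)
A = ½·a·b·sin(C) = ½·6·16·sin(85°)
sin(85°) ≈ 0.996195
A ≈ ½·96·0.996195 = 48·0.996195 ≈ 47.8173

Area = 47.82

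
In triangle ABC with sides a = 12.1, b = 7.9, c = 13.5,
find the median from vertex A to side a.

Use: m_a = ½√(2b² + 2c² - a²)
m_a = ½√(2·7.9² + 2·13.5² − 12.1²) = ½√(2·62.41 + 2·182.25 − 146.41) = ½√(124.82 + 364.5 − 146.41) = ½√342.91
√342.91 ≈ 18.5178, so m_a ≈ 9.25891

m_a = 9.259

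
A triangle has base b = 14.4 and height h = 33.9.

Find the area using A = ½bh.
A = ½·b·h = ½·14.4·33.9 = ½·488.16 = 244.08

Area = 244.08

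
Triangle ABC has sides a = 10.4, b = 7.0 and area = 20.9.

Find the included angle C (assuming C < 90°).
Area = ½·a·b·sin(C)  ⇒  sin(C) = 2·Area/(a·b) = 2·20.9/(10.4·7.0) = 41.8/72.8 ≈ 0.574176
C = arcsin(0.574176) ≈ 35.0419° (taking the acute solution since C < 90°)

C = 35.04°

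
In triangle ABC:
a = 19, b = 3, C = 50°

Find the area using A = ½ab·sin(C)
A = ½·a·b·sin(C) = ½·19·3·sin(50°)
sin(50°) ≈ 0.766044
A ≈ ½·57·0.766044 = 28.5·0.766044 ≈ 21.8323

Area = 21.83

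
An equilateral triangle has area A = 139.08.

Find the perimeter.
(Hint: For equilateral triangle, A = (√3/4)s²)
A = (√3/4)s²  ⇒  s² = 4A/√3 = 4·139.08/√3 = 556.32/1.73205 ≈ 321.192
s ≈ √321.192 ≈ 17.9218
Perimeter = 3s ≈ 3·17.9218 ≈ 53.7654

Perimeter = 53.77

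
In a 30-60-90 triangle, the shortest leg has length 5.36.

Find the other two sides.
In a 30-60-90 triangle the sides are in ratio 1 : √3 : 2 (short leg : long leg : hypotenuse).
Long leg = 5.36·√3 ≈ 5.36·1.73205 ≈ 9.28379
Hypotenuse = 2·5.36 = 10.72

Long leg = 5.36√3 = 9.284, Hypotenuse = 10.72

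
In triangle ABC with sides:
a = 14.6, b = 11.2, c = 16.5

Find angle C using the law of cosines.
c² = a² + b² − 2ab·cos(C)  ⇒  cos(C) = (a² + b² − c²)/(2ab)
cos(C) = (14.6² + 11.2² − 16.5²)/(2·14.6·11.2) = (213.16 + 125.44 − 272.25)/327.04 = 66.35/327.04 ≈ 0.20288
C = arccos(0.20288) ≈ 78.2946°

C = 78.29°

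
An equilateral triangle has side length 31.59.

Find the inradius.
r = Area/s with s the semi-perimeter.
Area = (√3/4)·31.59² = (√3/4)·997.9281 ≈ 0.433013·997.9281 ≈ 432.116
s = 3·31.59/2 = 47.385
r ≈ 432.116/47.385 ≈ 9.11925
(Equivalently r = side/(2√3) = 31.59/3.4641 ≈ 9.11925.)

r = 9.119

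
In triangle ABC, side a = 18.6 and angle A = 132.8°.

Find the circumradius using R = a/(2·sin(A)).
R = a/(2·sin(A)) = 18.6/(2·sin(132.8°))
sin(132.8°) ≈ 0.73373
R ≈ 18.6/(2·0.73373) = 18.6/1.46746 ≈ 12.675

R = 12.67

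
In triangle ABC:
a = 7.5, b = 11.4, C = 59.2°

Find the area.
Two sides and the included angle (SAS): A = ½·a·b·sin(C) = ½·7.5·11.4·sin(59.2°)
sin(59.2°) ≈ 0.85896
A ≈ ½·85.5·0.85896 = 42.75·0.85896 ≈ 36.7205

Area = 36.72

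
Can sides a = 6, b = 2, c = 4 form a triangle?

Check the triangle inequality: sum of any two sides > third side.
a + b vs c: 6 + 2 = 8 > 4  ✓
a + c vs b: 6 + 4 = 10 > 2  ✓
b + c vs a: 2 + 4 = 6 ≤ 6  ✗

No: 2 + 4 = 6 is not > 6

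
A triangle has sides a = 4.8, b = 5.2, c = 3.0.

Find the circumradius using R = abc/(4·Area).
First find the area with Heron's formula.
s = (4.8 + 5.2 + 3.0)/2 = 6.5
Area = √(s(s−a)(s−b)(s−c)) = √(6.5·1.7·1.3·3.5) ≈ √50.2775 ≈ 7.09066
abc = 4.8·5.2·3.0 = 74.88
R = abc/(4·Area) ≈ 74.88/(4·7.09066) = 74.88/28.3627 ≈ 2.64009

R = 2.64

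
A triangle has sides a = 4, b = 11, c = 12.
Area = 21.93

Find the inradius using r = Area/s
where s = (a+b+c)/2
s = (4 + 11 + 12)/2 = 27/2 = 13.5
r = Area/s = 21.93/13.5 ≈ 1.62444

r = 1.624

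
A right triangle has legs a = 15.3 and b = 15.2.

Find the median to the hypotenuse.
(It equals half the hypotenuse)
Hypotenuse c = √(a² + b²) = √(234.09 + 231.04) = √465.13 ≈ 21.5669
Median to hypotenuse = c/2 ≈ 21.5669/2 ≈ 10.7834

Median = 10.78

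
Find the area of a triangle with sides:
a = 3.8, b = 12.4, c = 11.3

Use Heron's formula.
s = (3.8 + 12.4 + 11.3)/2 = 27.5/2 = 13.75
s − a = 9.95, s − b = 1.35, s − c = 2.45
s(s−a)(s−b)(s−c) = 13.75·9.95·1.35·2.45 ≈ 452.507
Area = √452.507 ≈ 21.2722

Area = 21.27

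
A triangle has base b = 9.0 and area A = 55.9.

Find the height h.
A = ½·b·h  ⇒  h = 2A/b = 2·55.9/9.0 = 111.8/9.0 ≈ 12.4222

h = 12.42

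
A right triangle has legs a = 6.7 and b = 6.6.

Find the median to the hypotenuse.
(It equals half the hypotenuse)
Hypotenuse c = √(a² + b²) = √(44.89 + 43.56) = √88.45 ≈ 9.40479
Median to hypotenuse = c/2 ≈ 9.40479/2 ≈ 4.70239

Median = 4.702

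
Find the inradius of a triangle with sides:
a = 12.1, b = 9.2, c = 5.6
r = Area/s where s is the semi-perimeter.
s = (12.1 + 9.2 + 5.6)/2 = 26.9/2 = 13.45
Area = √(s(s−a)(s−b)(s−c)) = √(13.45·1.35·4.25·7.85) ≈ √605.78 ≈ 24.6126
r ≈ 24.6126/13.45 ≈ 1.82993

r = 1.83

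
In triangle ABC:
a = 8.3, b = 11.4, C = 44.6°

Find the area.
Two sides and the included angle (SAS): A = ½·a·b·sin(C) = ½·8.3·11.4·sin(44.6°)
sin(44.6°) ≈ 0.702153
A ≈ ½·94.62·0.702153 = 47.31·0.702153 ≈ 33.2189

Area = 33.22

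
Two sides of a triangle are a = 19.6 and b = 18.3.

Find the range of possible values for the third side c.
Triangle inequality: |a − b| < c < a + b
|a − b| = |19.6 − 18.3| = 1.3
a + b = 19.6 + 18.3 = 37.9

1.3 < c < 37.9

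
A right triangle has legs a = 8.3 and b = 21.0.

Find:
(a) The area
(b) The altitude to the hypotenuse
(a) The legs are perpendicular, so Area = ½·a·b = ½·8.3·21.0 = ½·174.3 = 87.15
(b) Hypotenuse c = √(a² + b²) = √(68.89 + 441) = √509.89 ≈ 22.5807
    Area = ½·c·h_c  ⇒  h_c = 2·Area/c = 174.3/22.5807 ≈ 7.71897

Area = 87.15, h_c = 7.719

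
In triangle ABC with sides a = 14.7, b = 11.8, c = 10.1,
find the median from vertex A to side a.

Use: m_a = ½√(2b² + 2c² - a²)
m_a = ½√(2·11.8² + 2·10.1² − 14.7²) = ½√(2·139.24 + 2·102.01 − 216.09) = ½√(278.48 + 204.02 − 216.09) = ½√266.41
√266.41 ≈ 16.3221, so m_a ≈ 8.16104

m_a = 8.161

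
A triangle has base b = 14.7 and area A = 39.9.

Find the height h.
A = ½·b·h  ⇒  h = 2A/b = 2·39.9/14.7 = 79.8/14.7 ≈ 5.42857

h = 5.429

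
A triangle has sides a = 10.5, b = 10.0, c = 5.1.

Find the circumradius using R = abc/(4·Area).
First find the area with Heron's formula.
s = (10.5 + 10.0 + 5.1)/2 = 12.8
Area = √(s(s−a)(s−b)(s−c)) = √(12.8·2.3·2.8·7.7) ≈ √634.726 ≈ 25.1938
abc = 10.5·10.0·5.1 = 535.5
R = abc/(4·Area) ≈ 535.5/(4·25.1938) = 535.5/100.775 ≈ 5.31381

R = 5.314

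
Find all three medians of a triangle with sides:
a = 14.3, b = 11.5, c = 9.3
Median formula: m_a = ½√(2b² + 2c² − a²) (and cyclically). a² = 204.49, b² = 132.25, c² = 86.49.
m_a = ½√(2·132.25 + 2·86.49 − 204.49) = ½√232.99 ≈ ½·15.264 ≈ 7.632
m_b = ½√(2·204.49 + 2·86.49 − 132.25) = ½√449.71 ≈ ½·21.2064 ≈ 10.6032
m_c = ½√(2·204.49 + 2·132.25 − 86.49) = ½√586.99 ≈ ½·24.2279 ≈ 12.1139

m_a = 7.632, m_b = 10.6, m_c = 12.11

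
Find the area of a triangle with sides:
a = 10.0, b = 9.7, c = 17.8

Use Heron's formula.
s = (10.0 + 9.7 + 17.8)/2 = 37.5/2 = 18.75
s − a = 8.75, s − b = 9.05, s − c = 0.95
s(s−a)(s−b)(s−c) = 18.75·8.75·9.05·0.95 ≈ 1410.53
Area = √1410.53 ≈ 37.557

Area = 37.56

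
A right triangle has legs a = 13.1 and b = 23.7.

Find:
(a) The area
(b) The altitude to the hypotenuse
(a) The legs are perpendicular, so Area = ½·a·b = ½·13.1·23.7 = ½·310.47 = 155.235
(b) Hypotenuse c = √(a² + b²) = √(171.61 + 561.69) = √733.3 ≈ 27.0795
    Area = ½·c·h_c  ⇒  h_c = 2·Area/c = 310.47/27.0795 ≈ 11.4651

Area = 155.235, h_c = 11.47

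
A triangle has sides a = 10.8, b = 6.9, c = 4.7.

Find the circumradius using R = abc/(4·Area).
First find the area with Heron's formula.
s = (10.8 + 6.9 + 4.7)/2 = 11.2
Area = √(s(s−a)(s−b)(s−c)) = √(11.2·0.4·4.3·6.5) ≈ √125.216 ≈ 11.19
abc = 10.8·6.9·4.7 = 350.244
R = abc/(4·Area) ≈ 350.244/(4·11.19) = 350.244/44.76 ≈ 7.82494

R = 7.825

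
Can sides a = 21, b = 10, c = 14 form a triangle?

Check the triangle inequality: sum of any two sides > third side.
a + b vs c: 21 + 10 = 31 > 14  ✓
a + c vs b: 21 + 14 = 35 > 10  ✓
b + c vs a: 10 + 14 = 24 > 21  ✓

Yes, triangle inequality satisfied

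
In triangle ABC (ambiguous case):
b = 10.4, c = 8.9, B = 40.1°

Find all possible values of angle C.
b/sin(B) = c/sin(C)  ⇒  sin(C) = c·sin(B)/b = 8.9·sin(40.1°)/10.4
sin(40.1°) ≈ 0.644124
sin(C) ≈ 8.9·0.644124/10.4 ≈ 5.7327/10.4 ≈ 0.551221
Candidate 1: C₁ = arcsin(0.551221) ≈ 33.4508°  →  A = 180° − 40.1° − 33.4508° ≈ 106.449° > 0, valid
Candidate 2: C₂ = 180° − C₁ ≈ 146.549°  →  A = 180° − 40.1° − 146.549° ≈ -6.6492° ≤ 0, not a valid triangle

C = 33.45° (one solution)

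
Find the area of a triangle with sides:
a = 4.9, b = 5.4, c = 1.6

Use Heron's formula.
s = (4.9 + 5.4 + 1.6)/2 = 11.9/2 = 5.95
s − a = 1.05, s − b = 0.55, s − c = 4.35
s(s−a)(s−b)(s−c) = 5.95·1.05·0.55·4.35 ≈ 14.9471
Area = √14.9471 ≈ 3.86615

Area = 3.866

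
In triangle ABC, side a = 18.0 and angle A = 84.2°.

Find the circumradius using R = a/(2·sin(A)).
R = a/(2·sin(A)) = 18.0/(2·sin(84.2°))
sin(84.2°) ≈ 0.994881
R ≈ 18.0/(2·0.994881) = 18.0/1.98976 ≈ 9.04631

R = 9.046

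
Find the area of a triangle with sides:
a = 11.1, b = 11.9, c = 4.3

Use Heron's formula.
s = (11.1 + 11.9 + 4.3)/2 = 27.3/2 = 13.65
s − a = 2.55, s − b = 1.75, s − c = 9.35
s(s−a)(s−b)(s−c) = 13.65·2.55·1.75·9.35 ≈ 569.538
Area = √569.538 ≈ 23.865

Area = 23.86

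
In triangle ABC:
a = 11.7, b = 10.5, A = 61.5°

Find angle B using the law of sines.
a/sin(A) = b/sin(B)  ⇒  sin(B) = b·sin(A)/a = 10.5·sin(61.5°)/11.7
sin(61.5°) ≈ 0.878817
sin(B) ≈ 10.5·0.878817/11.7 ≈ 9.22758/11.7 ≈ 0.788682
B = arcsin(0.788682) ≈ 52.0625°
(Since b ≤ a we need B ≤ A, so the obtuse alternative 180° − 52.0625° ≈ 127.937° is rejected.)

B = 52.06°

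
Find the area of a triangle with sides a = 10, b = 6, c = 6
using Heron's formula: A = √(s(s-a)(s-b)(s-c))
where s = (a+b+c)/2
s = (10 + 6 + 6)/2 = 22/2 = 11
s − a = 1, s − b = 5, s − c = 5
s(s−a)(s−b)(s−c) = 11·1·5·5 = 275
Area = √275 ≈ 16.5831

s = 11.0, Area = 16.58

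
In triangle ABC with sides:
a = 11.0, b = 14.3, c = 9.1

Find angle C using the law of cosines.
c² = a² + b² − 2ab·cos(C)  ⇒  cos(C) = (a² + b² − c²)/(2ab)
cos(C) = (11.0² + 14.3² − 9.1²)/(2·11.0·14.3) = (121 + 204.49 − 82.81)/314.6 = 242.68/314.6 ≈ 0.771392
C = arccos(0.771392) ≈ 39.5209°

C = 39.52°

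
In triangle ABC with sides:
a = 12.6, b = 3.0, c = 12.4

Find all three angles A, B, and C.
Law of cosines for each angle (a² = 158.76, b² = 9, c² = 153.76):
cos(A) = (b² + c² − a²)/(2bc) = (9 + 153.76 − 158.76)/(2·3.0·12.4) = 4/74.4 ≈ 0.0537634  ⇒  A ≈ 86.9181°
cos(B) = (a² + c² − b²)/(2ac) = (158.76 + 153.76 − 9)/(2·12.6·12.4) = 303.52/312.48 ≈ 0.971326  ⇒  B ≈ 13.7538°
cos(C) = (a² + b² − c²)/(2ab) = (158.76 + 9 − 153.76)/(2·12.6·3.0) = 14/75.6 ≈ 0.185185  ⇒  C ≈ 79.3281°
Check: A + B + C ≈ 180°

A = 86.92°, B = 13.75°, C = 79.33°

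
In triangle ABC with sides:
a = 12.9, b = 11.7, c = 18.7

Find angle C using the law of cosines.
c² = a² + b² − 2ab·cos(C)  ⇒  cos(C) = (a² + b² − c²)/(2ab)
cos(C) = (12.9² + 11.7² − 18.7²)/(2·12.9·11.7) = (166.41 + 136.89 − 349.69)/301.86 = -46.39/301.86 ≈ -0.153681
C = arccos(-0.153681) ≈ 98.8403°

C = 98.84°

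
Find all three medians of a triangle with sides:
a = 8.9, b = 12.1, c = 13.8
Median formula: m_a = ½√(2b² + 2c² − a²) (and cyclically). a² = 79.21, b² = 146.41, c² = 190.44.
m_a = ½√(2·146.41 + 2·190.44 − 79.21) = ½√594.49 ≈ ½·24.3822 ≈ 12.1911
m_b = ½√(2·79.21 + 2·190.44 − 146.41) = ½√392.89 ≈ ½·19.8215 ≈ 9.91073
m_c = ½√(2·79.21 + 2·146.41 − 190.44) = ½√260.8 ≈ ½·16.1493 ≈ 8.07465

m_a = 12.19, m_b = 9.911, m_c = 8.075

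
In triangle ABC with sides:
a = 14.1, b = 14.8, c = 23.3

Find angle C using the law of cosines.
c² = a² + b² − 2ab·cos(C)  ⇒  cos(C) = (a² + b² − c²)/(2ab)
cos(C) = (14.1² + 14.8² − 23.3²)/(2·14.1·14.8) = (198.81 + 219.04 − 542.89)/417.36 = -125.04/417.36 ≈ -0.299597
C = arccos(-0.299597) ≈ 107.433°

C = 107.4°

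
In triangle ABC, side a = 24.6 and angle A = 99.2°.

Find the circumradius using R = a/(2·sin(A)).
R = a/(2·sin(A)) = 24.6/(2·sin(99.2°))
sin(99.2°) ≈ 0.987136
R ≈ 24.6/(2·0.987136) = 24.6/1.97427 ≈ 12.4603

R = 12.46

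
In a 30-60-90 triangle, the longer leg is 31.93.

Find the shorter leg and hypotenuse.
In a 30-60-90 triangle the sides are in ratio 1 : √3 : 2, so short leg = long leg/√3 and hypotenuse = 2·(short leg).
Short leg = 31.93/√3 ≈ 31.93/1.73205 ≈ 18.4348
Hypotenuse = 2·18.4348 ≈ 36.8696

Short leg = 18.43, Hypotenuse = 36.87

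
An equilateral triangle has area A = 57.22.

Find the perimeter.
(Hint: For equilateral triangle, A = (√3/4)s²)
A = (√3/4)s²  ⇒  s² = 4A/√3 = 4·57.22/√3 = 228.88/1.73205 ≈ 132.144
s ≈ √132.144 ≈ 11.4954
Perimeter = 3s ≈ 3·11.4954 ≈ 34.4862

Perimeter = 34.49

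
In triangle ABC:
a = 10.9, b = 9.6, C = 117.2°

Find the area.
Two sides and the included angle (SAS): A = ½·a·b·sin(C) = ½·10.9·9.6·sin(117.2°)
sin(117.2°) ≈ 0.889416
A ≈ ½·104.64·0.889416 = 52.32·0.889416 ≈ 46.5343

Area = 46.53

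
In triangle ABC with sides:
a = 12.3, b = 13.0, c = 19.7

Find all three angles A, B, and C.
Law of cosines for each angle (a² = 151.29, b² = 169, c² = 388.09):
cos(A) = (b² + c² − a²)/(2bc) = (169 + 388.09 − 151.29)/(2·13.0·19.7) = 405.8/512.2 ≈ 0.792269  ⇒  A ≈ 37.602°
cos(B) = (a² + c² − b²)/(2ac) = (151.29 + 388.09 − 169)/(2·12.3·19.7) = 370.38/484.62 ≈ 0.764269  ⇒  B ≈ 40.158°
cos(C) = (a² + b² − c²)/(2ab) = (151.29 + 169 − 388.09)/(2·12.3·13.0) = -67.8/319.8 ≈ -0.212008  ⇒  C ≈ 102.24°
Check: A + B + C ≈ 180°

A = 37.6°, B = 40.16°, C = 102.2°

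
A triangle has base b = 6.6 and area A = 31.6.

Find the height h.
A = ½·b·h  ⇒  h = 2A/b = 2·31.6/6.6 = 63.2/6.6 ≈ 9.57576

h = 9.576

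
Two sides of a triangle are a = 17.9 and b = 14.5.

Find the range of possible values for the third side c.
Triangle inequality: |a − b| < c < a + b
|a − b| = |17.9 − 14.5| = 3.4
a + b = 17.9 + 14.5 = 32.4

3.4 < c < 32.4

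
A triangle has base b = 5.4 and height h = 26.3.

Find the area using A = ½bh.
A = ½·b·h = ½·5.4·26.3 = ½·142.02 = 71.01

Area = 71.01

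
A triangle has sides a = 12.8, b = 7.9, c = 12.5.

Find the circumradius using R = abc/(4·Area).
First find the area with Heron's formula.
s = (12.8 + 7.9 + 12.5)/2 = 16.6
Area = √(s(s−a)(s−b)(s−c)) = √(16.6·3.8·8.7·4.1) ≈ √2250.06 ≈ 47.4348
abc = 12.8·7.9·12.5 = 1264
R = abc/(4·Area) ≈ 1264/(4·47.4348) = 1264/189.739 ≈ 6.66177

R = 6.662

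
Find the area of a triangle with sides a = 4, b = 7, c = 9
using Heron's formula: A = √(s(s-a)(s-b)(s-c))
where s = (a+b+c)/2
s = (4 + 7 + 9)/2 = 20/2 = 10
s − a = 6, s − b = 3, s − c = 1
s(s−a)(s−b)(s−c) = 10·6·3·1 = 180
Area = √180 ≈ 13.4164

s = 10.0, Area = 13.42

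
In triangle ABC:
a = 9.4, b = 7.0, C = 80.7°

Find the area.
Two sides and the included angle (SAS): A = ½·a·b·sin(C) = ½·9.4·7.0·sin(80.7°)
sin(80.7°) ≈ 0.986856
A ≈ ½·65.8·0.986856 = 32.9·0.986856 ≈ 32.4676

Area = 32.47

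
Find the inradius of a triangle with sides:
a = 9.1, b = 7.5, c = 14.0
r = Area/s where s is the semi-perimeter.
s = (9.1 + 7.5 + 14.0)/2 = 30.6/2 = 15.3
Area = √(s(s−a)(s−b)(s−c)) = √(15.3·6.2·7.8·1.3) ≈ √961.88 ≈ 31.0142
r ≈ 31.0142/15.3 ≈ 2.02707

r = 2.027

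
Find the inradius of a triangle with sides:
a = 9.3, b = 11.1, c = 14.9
r = Area/s where s is the semi-perimeter.
s = (9.3 + 11.1 + 14.9)/2 = 35.3/2 = 17.65
Area = √(s(s−a)(s−b)(s−c)) = √(17.65·8.35·6.55·2.75) ≈ √2654.64 ≈ 51.5232
r ≈ 51.5232/17.65 ≈ 2.91916

r = 2.919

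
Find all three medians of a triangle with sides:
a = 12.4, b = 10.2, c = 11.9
Median formula: m_a = ½√(2b² + 2c² − a²) (and cyclically). a² = 153.76, b² = 104.04, c² = 141.61.
m_a = ½√(2·104.04 + 2·141.61 − 153.76) = ½√337.54 ≈ ½·18.3723 ≈ 9.18613
m_b = ½√(2·153.76 + 2·141.61 − 104.04) = ½√486.7 ≈ ½·22.0613 ≈ 11.0306
m_c = ½√(2·153.76 + 2·104.04 − 141.61) = ½√373.99 ≈ ½·19.3388 ≈ 9.66941

m_a = 9.186, m_b = 11.03, m_c = 9.669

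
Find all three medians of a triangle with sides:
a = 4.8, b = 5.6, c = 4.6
Median formula: m_a = ½√(2b² + 2c² − a²) (and cyclically). a² = 23.04, b² = 31.36, c² = 21.16.
m_a = ½√(2·31.36 + 2·21.16 − 23.04) = ½√82 ≈ ½·9.05539 ≈ 4.52769
m_b = ½√(2·23.04 + 2·21.16 − 31.36) = ½√57.04 ≈ ½·7.55248 ≈ 3.77624
m_c = ½√(2·23.04 + 2·31.36 − 21.16) = ½√87.64 ≈ ½·9.36162 ≈ 4.68081

m_a = 4.528, m_b = 3.776, m_c = 4.681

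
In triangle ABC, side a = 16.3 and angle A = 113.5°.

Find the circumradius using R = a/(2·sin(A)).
R = a/(2·sin(A)) = 16.3/(2·sin(113.5°))
sin(113.5°) ≈ 0.91706
R ≈ 16.3/(2·0.91706) = 16.3/1.83412 ≈ 8.88709

R = 8.887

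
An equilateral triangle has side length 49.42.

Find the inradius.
r = Area/s with s the semi-perimeter.
Area = (√3/4)·49.42² = (√3/4)·2442.3364 ≈ 0.433013·2442.3364 ≈ 1057.56
s = 3·49.42/2 = 74.13
r ≈ 1057.56/74.13 ≈ 14.2663
(Equivalently r = side/(2√3) = 49.42/3.4641 ≈ 14.2663.)

r = 14.27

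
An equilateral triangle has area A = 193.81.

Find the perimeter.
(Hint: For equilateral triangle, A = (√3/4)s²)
A = (√3/4)s²  ⇒  s² = 4A/√3 = 4·193.81/√3 = 775.24/1.73205 ≈ 447.585
s ≈ √447.585 ≈ 21.1562
Perimeter = 3s ≈ 3·21.1562 ≈ 63.4686

Perimeter = 63.47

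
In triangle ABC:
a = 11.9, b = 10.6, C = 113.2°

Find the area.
Two sides and the included angle (SAS): A = ½·a·b·sin(C) = ½·11.9·10.6·sin(113.2°)
sin(113.2°) ≈ 0.919135
A ≈ ½·126.14·0.919135 = 63.07·0.919135 ≈ 57.9699

Area = 57.97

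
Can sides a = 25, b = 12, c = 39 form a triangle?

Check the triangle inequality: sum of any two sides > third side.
a + b vs c: 25 + 12 = 37 ≤ 39  ✗
a + c vs b: 25 + 39 = 64 > 12  ✓
b + c vs a: 12 + 39 = 51 > 25  ✓

No: 25 + 12 = 37 is not > 39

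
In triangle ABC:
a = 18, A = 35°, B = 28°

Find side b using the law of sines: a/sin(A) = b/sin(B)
a/sin(A) = b/sin(B)  ⇒  b = a·sin(B)/sin(A) = 18·sin(28°)/sin(35°)
sin(28°) ≈ 0.469472, sin(35°) ≈ 0.573576
b ≈ 18·0.469472/0.573576 ≈ 8.45049/0.573576 ≈ 14.733

b = 14.73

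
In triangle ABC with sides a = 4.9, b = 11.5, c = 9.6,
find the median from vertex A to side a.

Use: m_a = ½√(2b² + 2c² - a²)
m_a = ½√(2·11.5² + 2·9.6² − 4.9²) = ½√(2·132.25 + 2·92.16 − 24.01) = ½√(264.5 + 184.32 − 24.01) = ½√424.81
√424.81 ≈ 20.6109, so m_a ≈ 10.3055

m_a = 10.31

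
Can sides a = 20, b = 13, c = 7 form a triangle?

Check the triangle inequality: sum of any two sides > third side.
a + b vs c: 20 + 13 = 33 > 7  ✓
a + c vs b: 20 + 7 = 27 > 13  ✓
b + c vs a: 13 + 7 = 20 ≤ 20  ✗

No: 13 + 7 = 20 is not > 20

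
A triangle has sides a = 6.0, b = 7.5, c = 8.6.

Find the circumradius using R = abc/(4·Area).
First find the area with Heron's formula.
s = (6.0 + 7.5 + 8.6)/2 = 11.05
Area = √(s(s−a)(s−b)(s−c)) = √(11.05·5.05·3.55·2.45) ≈ √485.342 ≈ 22.0305
abc = 6.0·7.5·8.6 = 387
R = abc/(4·Area) ≈ 387/(4·22.0305) = 387/88.1219 ≈ 4.39164

R = 4.392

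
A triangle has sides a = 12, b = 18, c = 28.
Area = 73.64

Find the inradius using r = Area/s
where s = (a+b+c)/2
s = (12 + 18 + 28)/2 = 58/2 = 29
r = Area/s = 73.64/29 ≈ 2.53931

r = 2.539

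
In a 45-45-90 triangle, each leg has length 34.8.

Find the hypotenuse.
In a 45-45-90 triangle the sides are in ratio 1 : 1 : √2, so hypotenuse = leg·√2.
Hypotenuse = 34.8·√2 ≈ 34.8·1.41421 ≈ 49.2146

Hypotenuse = 34.8√2 = 49.21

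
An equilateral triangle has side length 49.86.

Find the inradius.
r = Area/s with s the semi-perimeter.
Area = (√3/4)·49.86² = (√3/4)·2486.0196 ≈ 0.433013·2486.0196 ≈ 1076.48
s = 3·49.86/2 = 74.79
r ≈ 1076.48/74.79 ≈ 14.3933
(Equivalently r = side/(2√3) = 49.86/3.4641 ≈ 14.3933.)

r = 14.39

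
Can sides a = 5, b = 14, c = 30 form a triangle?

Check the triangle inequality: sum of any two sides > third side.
a + b vs c: 5 + 14 = 19 ≤ 30  ✗
a + c vs b: 5 + 30 = 35 > 14  ✓
b + c vs a: 14 + 30 = 44 > 5  ✓

No: 5 + 14 = 19 is not > 30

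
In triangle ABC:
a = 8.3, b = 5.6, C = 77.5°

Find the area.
Two sides and the included angle (SAS): A = ½·a·b·sin(C) = ½·8.3·5.6·sin(77.5°)
sin(77.5°) ≈ 0.976296
A ≈ ½·46.48·0.976296 = 23.24·0.976296 ≈ 22.6891

Area = 22.69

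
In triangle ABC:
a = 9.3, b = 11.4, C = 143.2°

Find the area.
Two sides and the included angle (SAS): A = ½·a·b·sin(C) = ½·9.3·11.4·sin(143.2°)
sin(143.2°) ≈ 0.599024
A ≈ ½·106.02·0.599024 = 53.01·0.599024 ≈ 31.7542

Area = 31.75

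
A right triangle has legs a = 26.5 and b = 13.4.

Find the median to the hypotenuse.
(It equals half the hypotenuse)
Hypotenuse c = √(a² + b²) = √(702.25 + 179.56) = √881.81 ≈ 29.6953
Median to hypotenuse = c/2 ≈ 29.6953/2 ≈ 14.8476

Median = 14.85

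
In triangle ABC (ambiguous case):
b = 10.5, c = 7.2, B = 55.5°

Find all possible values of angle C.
b/sin(B) = c/sin(C)  ⇒  sin(C) = c·sin(B)/b = 7.2·sin(55.5°)/10.5
sin(55.5°) ≈ 0.824126
sin(C) ≈ 7.2·0.824126/10.5 ≈ 5.93371/10.5 ≈ 0.565115
Candidate 1: C₁ = arcsin(0.565115) ≈ 34.4103°  →  A = 180° − 55.5° − 34.4103° ≈ 90.0897° > 0, valid
Candidate 2: C₂ = 180° − C₁ ≈ 145.59°  →  A = 180° − 55.5° − 145.59° ≈ -21.0897° ≤ 0, not a valid triangle

C = 34.41° (one solution)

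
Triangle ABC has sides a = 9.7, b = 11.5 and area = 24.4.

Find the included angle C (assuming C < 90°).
Area = ½·a·b·sin(C)  ⇒  sin(C) = 2·Area/(a·b) = 2·24.4/(9.7·11.5) = 48.8/111.55 ≈ 0.437472
C = arcsin(0.437472) ≈ 25.9427° (taking the acute solution since C < 90°)

C = 25.94°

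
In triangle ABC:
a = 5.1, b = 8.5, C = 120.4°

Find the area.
Two sides and the included angle (SAS): A = ½·a·b·sin(C) = ½·5.1·8.5·sin(120.4°)
sin(120.4°) ≈ 0.862514
A ≈ ½·43.35·0.862514 = 21.675·0.862514 ≈ 18.695

Area = 18.69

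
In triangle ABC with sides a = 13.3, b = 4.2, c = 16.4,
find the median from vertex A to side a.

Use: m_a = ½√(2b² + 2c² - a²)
m_a = ½√(2·4.2² + 2·16.4² − 13.3²) = ½√(2·17.64 + 2·268.96 − 176.89) = ½√(35.28 + 537.92 − 176.89) = ½√396.31
√396.31 ≈ 19.9075, so m_a ≈ 9.95377

m_a = 9.954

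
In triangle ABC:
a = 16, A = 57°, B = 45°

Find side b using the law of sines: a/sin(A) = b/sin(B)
a/sin(A) = b/sin(B)  ⇒  b = a·sin(B)/sin(A) = 16·sin(45°)/sin(57°)
sin(45°) ≈ 0.707107, sin(57°) ≈ 0.838671
b ≈ 16·0.707107/0.838671 ≈ 11.3137/0.838671 ≈ 13.4901

b = 13.49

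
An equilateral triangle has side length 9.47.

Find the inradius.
r = Area/s with s the semi-perimeter.
Area = (√3/4)·9.47² = (√3/4)·89.6809 ≈ 0.433013·89.6809 ≈ 38.833
s = 3·9.47/2 = 14.205
r ≈ 38.833/14.205 ≈ 2.73375
(Equivalently r = side/(2√3) = 9.47/3.4641 ≈ 2.73375.)

r = 2.734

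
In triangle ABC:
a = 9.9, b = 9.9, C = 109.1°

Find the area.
Two sides and the included angle (SAS): A = ½·a·b·sin(C) = ½·9.9·9.9·sin(109.1°)
sin(109.1°) ≈ 0.944949
A ≈ ½·98.01·0.944949 = 49.005·0.944949 ≈ 46.3072

Area = 46.31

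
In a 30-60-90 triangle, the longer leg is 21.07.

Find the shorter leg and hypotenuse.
In a 30-60-90 triangle the sides are in ratio 1 : √3 : 2, so short leg = long leg/√3 and hypotenuse = 2·(short leg).
Short leg = 21.07/√3 ≈ 21.07/1.73205 ≈ 12.1648
Hypotenuse = 2·12.1648 ≈ 24.3295

Short leg = 12.16, Hypotenuse = 24.33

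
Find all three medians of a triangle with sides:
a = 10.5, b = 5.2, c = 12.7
Median formula: m_a = ½√(2b² + 2c² − a²) (and cyclically). a² = 110.25, b² = 27.04, c² = 161.29.
m_a = ½√(2·27.04 + 2·161.29 − 110.25) = ½√266.41 ≈ ½·16.3221 ≈ 8.16104
m_b = ½√(2·110.25 + 2·161.29 − 27.04) = ½√516.04 ≈ ½·22.7165 ≈ 11.3583
m_c = ½√(2·110.25 + 2·27.04 − 161.29) = ½√113.29 ≈ ½·10.6438 ≈ 5.32189

m_a = 8.161, m_b = 11.36, m_c = 5.322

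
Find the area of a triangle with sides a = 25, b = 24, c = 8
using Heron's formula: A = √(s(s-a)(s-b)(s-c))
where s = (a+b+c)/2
s = (25 + 24 + 8)/2 = 57/2 = 28.5
s − a = 3.5, s − b = 4.5, s − c = 20.5
s(s−a)(s−b)(s−c) = 28.5·3.5·4.5·20.5 = 9201.9375
Area = √9201.9375 ≈ 95.9267

s = 28.5, Area = 95.93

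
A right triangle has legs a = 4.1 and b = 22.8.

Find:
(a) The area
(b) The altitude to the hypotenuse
(a) The legs are perpendicular, so Area = ½·a·b = ½·4.1·22.8 = ½·93.48 = 46.74
(b) Hypotenuse c = √(a² + b²) = √(16.81 + 519.84) = √536.65 ≈ 23.1657
    Area = ½·c·h_c  ⇒  h_c = 2·Area/c = 93.48/23.1657 ≈ 4.03528

Area = 46.74, h_c = 4.035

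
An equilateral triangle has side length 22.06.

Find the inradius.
r = Area/s with s the semi-perimeter.
Area = (√3/4)·22.06² = (√3/4)·486.6436 ≈ 0.433013·486.6436 ≈ 210.723
s = 3·22.06/2 = 33.09
r ≈ 210.723/33.09 ≈ 6.36817
(Equivalently r = side/(2√3) = 22.06/3.4641 ≈ 6.36817.)

r = 6.368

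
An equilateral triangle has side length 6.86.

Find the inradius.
r = Area/s with s the semi-perimeter.
Area = (√3/4)·6.86² = (√3/4)·47.0596 ≈ 0.433013·47.0596 ≈ 20.3774
s = 3·6.86/2 = 10.29
r ≈ 20.3774/10.29 ≈ 1.98031
(Equivalently r = side/(2√3) = 6.86/3.4641 ≈ 1.98031.)

r = 1.98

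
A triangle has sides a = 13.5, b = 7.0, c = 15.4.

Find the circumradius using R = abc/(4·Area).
First find the area with Heron's formula.
s = (13.5 + 7.0 + 15.4)/2 = 17.95
Area = √(s(s−a)(s−b)(s−c)) = √(17.95·4.45·10.95·2.55) ≈ √2230.38 ≈ 47.2269
abc = 13.5·7.0·15.4 = 1455.3
R = abc/(4·Area) ≈ 1455.3/(4·47.2269) = 1455.3/188.908 ≈ 7.70377

R = 7.704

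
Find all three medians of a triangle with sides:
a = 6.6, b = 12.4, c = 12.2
Median formula: m_a = ½√(2b² + 2c² − a²) (and cyclically). a² = 43.56, b² = 153.76, c² = 148.84.
m_a = ½√(2·153.76 + 2·148.84 − 43.56) = ½√561.64 ≈ ½·23.6989 ≈ 11.8495
m_b = ½√(2·43.56 + 2·148.84 − 153.76) = ½√231.04 ≈ ½·15.2 ≈ 7.6
m_c = ½√(2·43.56 + 2·153.76 − 148.84) = ½√245.8 ≈ ½·15.678 ≈ 7.83901

m_a = 11.85, m_b = 7.6, m_c = 7.839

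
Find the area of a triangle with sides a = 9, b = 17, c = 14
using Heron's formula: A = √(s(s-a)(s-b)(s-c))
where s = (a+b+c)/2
s = (9 + 17 + 14)/2 = 40/2 = 20
s − a = 11, s − b = 3, s − c = 6
s(s−a)(s−b)(s−c) = 20·11·3·6 = 3960
Area = √3960 ≈ 62.9285

s = 20.0, Area = 62.93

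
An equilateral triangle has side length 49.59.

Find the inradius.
r = Area/s with s the semi-perimeter.
Area = (√3/4)·49.59² = (√3/4)·2459.1681 ≈ 0.433013·2459.1681 ≈ 1064.85
s = 3·49.59/2 = 74.385
r ≈ 1064.85/74.385 ≈ 14.3154
(Equivalently r = side/(2√3) = 49.59/3.4641 ≈ 14.3154.)

r = 14.32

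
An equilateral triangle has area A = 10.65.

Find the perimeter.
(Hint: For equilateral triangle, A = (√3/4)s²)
A = (√3/4)s²  ⇒  s² = 4A/√3 = 4·10.65/√3 = 42.6/1.73205 ≈ 24.5951
s ≈ √24.5951 ≈ 4.95935
Perimeter = 3s ≈ 3·4.95935 ≈ 14.878

Perimeter = 14.88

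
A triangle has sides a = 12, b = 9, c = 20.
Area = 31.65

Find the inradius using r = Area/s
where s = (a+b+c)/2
s = (12 + 9 + 20)/2 = 41/2 = 20.5
r = Area/s = 31.65/20.5 ≈ 1.5439

r = 1.544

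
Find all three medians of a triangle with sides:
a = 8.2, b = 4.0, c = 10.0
Median formula: m_a = ½√(2b² + 2c² − a²) (and cyclically). a² = 67.24, b² = 16, c² = 100.
m_a = ½√(2·16 + 2·100 − 67.24) = ½√164.76 ≈ ½·12.8359 ≈ 6.41794
m_b = ½√(2·67.24 + 2·100 − 16) = ½√318.48 ≈ ½·17.846 ≈ 8.923
m_c = ½√(2·67.24 + 2·16 − 100) = ½√66.48 ≈ ½·8.15353 ≈ 4.07676

m_a = 6.418, m_b = 8.923, m_c = 4.077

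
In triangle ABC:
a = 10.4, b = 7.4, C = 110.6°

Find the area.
Two sides and the included angle (SAS): A = ½·a·b·sin(C) = ½·10.4·7.4·sin(110.6°)
sin(110.6°) ≈ 0.93606
A ≈ ½·76.96·0.93606 = 38.48·0.93606 ≈ 36.0196

Area = 36.02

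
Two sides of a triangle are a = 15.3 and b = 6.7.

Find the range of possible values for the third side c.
Triangle inequality: |a − b| < c < a + b
|a − b| = |15.3 − 6.7| = 8.6
a + b = 15.3 + 6.7 = 22

8.6 < c < 22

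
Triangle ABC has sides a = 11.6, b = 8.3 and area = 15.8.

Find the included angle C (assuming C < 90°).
Area = ½·a·b·sin(C)  ⇒  sin(C) = 2·Area/(a·b) = 2·15.8/(11.6·8.3) = 31.6/96.28 ≈ 0.328209
C = arcsin(0.328209) ≈ 19.1601° (taking the acute solution since C < 90°)

C = 19.16°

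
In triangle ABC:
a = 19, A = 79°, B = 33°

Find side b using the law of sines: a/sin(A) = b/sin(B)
a/sin(A) = b/sin(B)  ⇒  b = a·sin(B)/sin(A) = 19·sin(33°)/sin(79°)
sin(33°) ≈ 0.544639, sin(79°) ≈ 0.981627
b ≈ 19·0.544639/0.981627 ≈ 10.3481/0.981627 ≈ 10.5418

b = 10.54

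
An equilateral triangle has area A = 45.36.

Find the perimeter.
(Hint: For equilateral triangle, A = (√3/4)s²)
A = (√3/4)s²  ⇒  s² = 4A/√3 = 4·45.36/√3 = 181.44/1.73205 ≈ 104.754
s ≈ √104.754 ≈ 10.235
Perimeter = 3s ≈ 3·10.235 ≈ 30.7049

Perimeter = 30.7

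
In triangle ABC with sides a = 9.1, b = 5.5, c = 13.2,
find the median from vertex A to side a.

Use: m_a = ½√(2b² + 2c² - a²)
m_a = ½√(2·5.5² + 2·13.2² − 9.1²) = ½√(2·30.25 + 2·174.24 − 82.81) = ½√(60.5 + 348.48 − 82.81) = ½√326.17
√326.17 ≈ 18.0602, so m_a ≈ 9.03009

m_a = 9.03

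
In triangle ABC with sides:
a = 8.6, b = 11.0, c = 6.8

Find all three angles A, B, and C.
Law of cosines for each angle (a² = 73.96, b² = 121, c² = 46.24):
cos(A) = (b² + c² − a²)/(2bc) = (121 + 46.24 − 73.96)/(2·11.0·6.8) = 93.28/149.6 ≈ 0.623529  ⇒  A ≈ 51.4257°
cos(B) = (a² + c² − b²)/(2ac) = (73.96 + 46.24 − 121)/(2·8.6·6.8) = -0.8/116.96 ≈ -0.00683995  ⇒  B ≈ 90.3919°
cos(C) = (a² + b² − c²)/(2ab) = (73.96 + 121 − 46.24)/(2·8.6·11.0) = 148.72/189.2 ≈ 0.786047  ⇒  C ≈ 38.1824°
Check: A + B + C ≈ 180°

A = 51.43°, B = 90.39°, C = 38.18°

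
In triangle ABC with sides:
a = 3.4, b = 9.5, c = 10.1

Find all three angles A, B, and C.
Law of cosines for each angle (a² = 11.56, b² = 90.25, c² = 102.01):
cos(A) = (b² + c² − a²)/(2bc) = (90.25 + 102.01 − 11.56)/(2·9.5·10.1) = 180.7/191.9 ≈ 0.941636  ⇒  A ≈ 19.6718°
cos(B) = (a² + c² − b²)/(2ac) = (11.56 + 102.01 − 90.25)/(2·3.4·10.1) = 23.32/68.68 ≈ 0.339546  ⇒  B ≈ 70.1508°
cos(C) = (a² + b² − c²)/(2ab) = (11.56 + 90.25 − 102.01)/(2·3.4·9.5) = -0.2/64.6 ≈ -0.00309598  ⇒  C ≈ 90.1774°
Check: A + B + C ≈ 180°

A = 19.67°, B = 70.15°, C = 90.18°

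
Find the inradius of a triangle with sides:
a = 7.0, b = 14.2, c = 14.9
r = Area/s where s is the semi-perimeter.
s = (7.0 + 14.2 + 14.9)/2 = 36.1/2 = 18.05
Area = √(s(s−a)(s−b)(s−c)) = √(18.05·11.05·3.85·3.15) ≈ √2418.86 ≈ 49.1819
r ≈ 49.1819/18.05 ≈ 2.72476

r = 2.725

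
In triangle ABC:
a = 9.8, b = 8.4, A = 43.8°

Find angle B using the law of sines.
a/sin(A) = b/sin(B)  ⇒  sin(B) = b·sin(A)/a = 8.4·sin(43.8°)/9.8
sin(43.8°) ≈ 0.692143
sin(B) ≈ 8.4·0.692143/9.8 ≈ 5.814/9.8 ≈ 0.593266
B = arcsin(0.593266) ≈ 36.3891°
(Since b ≤ a we need B ≤ A, so the obtuse alternative 180° − 36.3891° ≈ 143.611° is rejected.)

B = 36.39°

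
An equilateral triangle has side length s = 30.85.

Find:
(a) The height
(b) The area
(a) The height splits the triangle into two 30-60-90 halves: h = s·√3/2 = 30.85·1.73205/2 ≈ 53.4338/2 ≈ 26.7169
(b) Area = (√3/4)·s² = (√3/4)·30.85² = (√3/4)·951.7225 ≈ 0.433013·951.7225 ≈ 412.108

Height = 26.72, Area = 412.1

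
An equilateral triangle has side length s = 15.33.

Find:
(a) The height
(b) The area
(a) The height splits the triangle into two 30-60-90 halves: h = s·√3/2 = 15.33·1.73205/2 ≈ 26.5523/2 ≈ 13.2762
(b) Area = (√3/4)·s² = (√3/4)·15.33² = (√3/4)·235.0089 ≈ 0.433013·235.0089 ≈ 101.762

Height = 13.28, Area = 101.8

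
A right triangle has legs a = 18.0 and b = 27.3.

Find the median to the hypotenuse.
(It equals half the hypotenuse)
Hypotenuse c = √(a² + b²) = √(324 + 745.29) = √1069.29 ≈ 32.7
Median to hypotenuse = c/2 ≈ 32.7/2 ≈ 16.35

Median = 16.35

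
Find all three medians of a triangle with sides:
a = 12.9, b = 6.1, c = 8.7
Median formula: m_a = ½√(2b² + 2c² − a²) (and cyclically). a² = 166.41, b² = 37.21, c² = 75.69.
m_a = ½√(2·37.21 + 2·75.69 − 166.41) = ½√59.39 ≈ ½·7.70649 ≈ 3.85325
m_b = ½√(2·166.41 + 2·75.69 − 37.21) = ½√446.99 ≈ ½·21.1421 ≈ 10.5711
m_c = ½√(2·166.41 + 2·37.21 − 75.69) = ½√331.55 ≈ ½·18.2085 ≈ 9.10426

m_a = 3.853, m_b = 10.57, m_c = 9.104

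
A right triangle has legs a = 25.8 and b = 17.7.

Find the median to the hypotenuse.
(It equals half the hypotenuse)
Hypotenuse c = √(a² + b²) = √(665.64 + 313.29) = √978.93 ≈ 31.2879
Median to hypotenuse = c/2 ≈ 31.2879/2 ≈ 15.6439

Median = 15.64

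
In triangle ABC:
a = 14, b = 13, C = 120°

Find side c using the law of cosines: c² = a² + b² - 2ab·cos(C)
c² = 14² + 13² − 2·14·13·cos(120°)
cos(120°) ≈ -0.5
c² ≈ 196 + 169 − 364·(-0.5) ≈ 365 + 182 ≈ 547
c ≈ √547 ≈ 23.388

c = 23.39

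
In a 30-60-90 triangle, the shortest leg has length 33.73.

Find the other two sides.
In a 30-60-90 triangle the sides are in ratio 1 : √3 : 2 (short leg : long leg : hypotenuse).
Long leg = 33.73·√3 ≈ 33.73·1.73205 ≈ 58.4221
Hypotenuse = 2·33.73 = 67.46

Long leg = 33.73√3 = 58.42, Hypotenuse = 67.46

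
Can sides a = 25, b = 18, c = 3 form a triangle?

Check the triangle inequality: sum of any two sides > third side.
a + b vs c: 25 + 18 = 43 > 3  ✓
a + c vs b: 25 + 3 = 28 > 18  ✓
b + c vs a: 18 + 3 = 21 ≤ 25  ✗

No: 18 + 3 = 21 is not > 25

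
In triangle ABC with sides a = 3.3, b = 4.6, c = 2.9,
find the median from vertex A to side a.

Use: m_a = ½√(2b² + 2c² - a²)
m_a = ½√(2·4.6² + 2·2.9² − 3.3²) = ½√(2·21.16 + 2·8.41 − 10.89) = ½√(42.32 + 16.82 − 10.89) = ½√48.25
√48.25 ≈ 6.94622, so m_a ≈ 3.47311

m_a = 3.473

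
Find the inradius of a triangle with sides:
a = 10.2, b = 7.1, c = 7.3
r = Area/s where s is the semi-perimeter.
s = (10.2 + 7.1 + 7.3)/2 = 24.6/2 = 12.3
Area = √(s(s−a)(s−b)(s−c)) = √(12.3·2.1·5.2·5) ≈ √671.58 ≈ 25.9149
r ≈ 25.9149/12.3 ≈ 2.1069

r = 2.107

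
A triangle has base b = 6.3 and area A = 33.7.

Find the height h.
A = ½·b·h  ⇒  h = 2A/b = 2·33.7/6.3 = 67.4/6.3 ≈ 10.6984

h = 10.7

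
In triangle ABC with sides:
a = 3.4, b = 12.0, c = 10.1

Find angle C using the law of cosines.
c² = a² + b² − 2ab·cos(C)  ⇒  cos(C) = (a² + b² − c²)/(2ab)
cos(C) = (3.4² + 12.0² − 10.1²)/(2·3.4·12.0) = (11.56 + 144 − 102.01)/81.6 = 53.55/81.6 ≈ 0.65625
C = arccos(0.65625) ≈ 48.9855°

C = 48.99°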